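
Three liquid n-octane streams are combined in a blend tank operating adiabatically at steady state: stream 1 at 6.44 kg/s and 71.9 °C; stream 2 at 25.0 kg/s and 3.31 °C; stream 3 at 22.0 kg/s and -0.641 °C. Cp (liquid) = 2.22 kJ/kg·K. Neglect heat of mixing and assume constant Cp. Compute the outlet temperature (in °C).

Energy balance with Q = 0: Σ ṁᵢCp,ᵢ(T_out − Tᵢ) = 0
Σ ṁᵢCp,ᵢTᵢ = 6.44×2.22×71.9 + 25.0×2.22×3.31 + 22.0×2.22×-0.641 = 1180.3
Σ ṁᵢCp,ᵢ = 6.44×2.22 + 25.0×2.22 + 22.0×2.22 = 118.64
T_out = 1180.3 / 118.64 = 9.9492 °C

T_out = 9.95 °C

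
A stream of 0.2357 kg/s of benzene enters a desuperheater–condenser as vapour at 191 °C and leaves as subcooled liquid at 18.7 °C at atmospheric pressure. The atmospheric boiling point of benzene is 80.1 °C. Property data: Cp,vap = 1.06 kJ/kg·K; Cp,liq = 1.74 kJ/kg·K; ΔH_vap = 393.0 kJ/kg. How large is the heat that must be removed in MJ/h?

Q_c = 524 MJ/h

vapour 191→80.1 °C: -117.55 kJ/kg
condensation at 80.1 °C: -393 kJ/kg
liquid 80.1→18.7 °C: -106.84 kJ/kg
Δh = -117.55 + -393 + -106.84 = -617.39 kJ/kg
Q = ṁ·Δh = 0.2357 kg/s × -617.39 kJ/kg = -145.52 kJ/s
|Q| = 145.52 kW = 523.87 MJ/h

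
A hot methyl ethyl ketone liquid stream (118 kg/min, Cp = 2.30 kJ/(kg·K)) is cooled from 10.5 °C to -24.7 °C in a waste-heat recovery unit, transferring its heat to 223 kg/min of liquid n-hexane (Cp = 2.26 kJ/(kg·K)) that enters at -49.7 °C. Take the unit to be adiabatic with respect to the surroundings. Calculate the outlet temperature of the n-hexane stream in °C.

T_c,out = -30.7 °C

Heat released by hot stream: Q = 118 × 2.30 × (10.5 − -24.7) = 9553.3 kJ/min
Energy balance on cold side (adiabatic exchanger): Q = ṁ_c·Cp_c·(T_c,out − T_c,in)
T_c,out = -49.7 + 9553.3/(223 × 2.26) = -30.744 °C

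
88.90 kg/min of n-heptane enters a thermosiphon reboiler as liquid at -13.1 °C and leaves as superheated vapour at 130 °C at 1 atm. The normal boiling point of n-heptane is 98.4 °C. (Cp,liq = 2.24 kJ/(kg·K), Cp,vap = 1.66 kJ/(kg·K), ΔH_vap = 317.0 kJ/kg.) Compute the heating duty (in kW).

Q = 917 kW

liquid -13.1→98.4 °C: 249.76 kJ/kg
vaporisation at 98.4 °C: 317 kJ/kg
vapour 98.4→130 °C: 52.456 kJ/kg
Δh = 249.76 + 317 + 52.456 = 619.22 kJ/kg
Q = ṁ·Δh = 88.90 kg/min × 619.22 kJ/kg = 55048 kJ/min
|Q| = 917.47 kW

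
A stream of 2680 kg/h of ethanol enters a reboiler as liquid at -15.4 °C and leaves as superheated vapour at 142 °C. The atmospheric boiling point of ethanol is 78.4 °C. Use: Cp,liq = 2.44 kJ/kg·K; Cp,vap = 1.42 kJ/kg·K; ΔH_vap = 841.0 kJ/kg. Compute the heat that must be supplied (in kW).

liquid -15.4→78.4 °C: 228.87 kJ/kg
vaporisation at 78.4 °C: 841 kJ/kg
vapour 78.4→142 °C: 90.312 kJ/kg
Δh = 228.87 + 841 + 90.312 = 1160.2 kJ/kg
Q = ṁ·Δh = 2680 kg/h × 1160.2 kJ/kg = 3.1093e+06 kJ/h
|Q| = 863.69 kW

Q = 864 kW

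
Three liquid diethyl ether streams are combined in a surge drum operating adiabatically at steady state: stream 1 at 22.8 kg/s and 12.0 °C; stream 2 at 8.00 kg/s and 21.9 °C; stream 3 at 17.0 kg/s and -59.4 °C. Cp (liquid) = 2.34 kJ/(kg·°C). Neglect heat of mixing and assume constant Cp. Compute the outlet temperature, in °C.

T_out = -11.7 °C

Adiabatic, steady state ⇒ Σ ṁᵢCp,ᵢ(T_out − Tᵢ) = 0
T_out = Σ ṁᵢCp,ᵢTᵢ / Σ ṁᵢCp,ᵢ
      = -1312.7 / 111.85 = -11.736 °C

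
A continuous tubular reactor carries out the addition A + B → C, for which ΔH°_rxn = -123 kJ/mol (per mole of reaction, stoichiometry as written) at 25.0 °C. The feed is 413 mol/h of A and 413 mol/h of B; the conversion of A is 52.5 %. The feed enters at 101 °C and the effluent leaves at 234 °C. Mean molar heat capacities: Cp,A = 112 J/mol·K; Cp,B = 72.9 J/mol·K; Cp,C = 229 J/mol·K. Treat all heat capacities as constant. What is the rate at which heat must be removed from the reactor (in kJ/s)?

Extent of reaction ξ = 0.525 × 413 = 216.83 mol/h
Reaction term: ξ·ΔH°_rxn = 216.83 × -123 = -26669 kJ/h
Sensible, feed 101→25 °C: -5803.6 kJ/h
Outlet flows (mol/h): A 196.17, B 196.17, C 216.83
Sensible, products 25→234 °C: 17958 kJ/h
Q = ΔH = -14515 kJ/h = -4.0318 kW
Heat removed = 4.0318 kJ/s

Q_out = 4.03 kJ/s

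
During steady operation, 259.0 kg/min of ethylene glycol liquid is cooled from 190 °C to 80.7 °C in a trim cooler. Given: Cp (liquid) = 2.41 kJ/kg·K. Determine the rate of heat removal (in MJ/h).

Q = ṁ·Cp·ΔT = 259.0 × 2.41 × (80.7 − 190) = -68224 kJ/min
Converting: 68224 / 60 s = 1137.1 kW
Cooling duty = 4093.4 MJ/h

Q_c = 4090 MJ/h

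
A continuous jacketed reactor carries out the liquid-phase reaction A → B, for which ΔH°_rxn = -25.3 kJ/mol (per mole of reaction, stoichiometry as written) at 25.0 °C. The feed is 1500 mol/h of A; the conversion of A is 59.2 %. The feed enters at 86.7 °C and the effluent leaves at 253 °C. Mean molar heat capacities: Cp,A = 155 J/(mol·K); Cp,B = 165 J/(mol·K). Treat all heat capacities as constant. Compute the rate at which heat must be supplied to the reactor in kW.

Q_in = 5.06 kW

Extent of reaction ξ = 0.592 × 1500 = 888 mol/h
Reaction term: ξ·ΔH°_rxn = 888 × -25.3 = -22466 kJ/h
Sensible, feed 86.7→25 °C: -14345 kJ/h
Outlet flows (mol/h): A 612, B 888
Sensible, products 25→253 °C: 55035 kJ/h
Q = ΔH = 18223 kJ/h = 5.0619 kW
Heat supplied = 5.0619 kW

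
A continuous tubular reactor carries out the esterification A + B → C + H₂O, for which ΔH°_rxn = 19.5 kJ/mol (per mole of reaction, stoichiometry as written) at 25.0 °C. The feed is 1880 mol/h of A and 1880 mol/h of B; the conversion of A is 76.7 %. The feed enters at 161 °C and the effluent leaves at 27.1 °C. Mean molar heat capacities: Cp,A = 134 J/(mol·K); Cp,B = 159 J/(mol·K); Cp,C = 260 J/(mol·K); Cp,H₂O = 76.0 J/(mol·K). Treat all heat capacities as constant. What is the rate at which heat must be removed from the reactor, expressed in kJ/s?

Q_out = 12.6 kJ/s

Extent of reaction ξ = 0.767 × 1880 = 1442 mol/h
Reaction term: ξ·ΔH°_rxn = 1442 × 19.5 = 28118 kJ/h
Sensible, feed 161→25 °C: -74914 kJ/h
Outlet flows (mol/h): A 438.04, B 438.04, C 1442, H₂O 1442
Sensible, products 25→27.1 °C: 1287 kJ/h
Q = ΔH = -45509 kJ/h = -12.641 kW
Heat removed = 12.641 kJ/s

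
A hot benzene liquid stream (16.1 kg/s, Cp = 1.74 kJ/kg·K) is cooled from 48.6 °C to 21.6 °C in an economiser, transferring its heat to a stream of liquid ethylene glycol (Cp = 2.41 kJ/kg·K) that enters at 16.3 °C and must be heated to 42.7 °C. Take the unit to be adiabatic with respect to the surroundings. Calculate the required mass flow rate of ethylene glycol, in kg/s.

Heat released by hot stream: Q = 16.1 × 1.74 × (48.6 − 21.6) = 756.38 kJ/s
Energy balance on cold side (adiabatic exchanger): Q = ṁ_c·Cp_c·(T_c,out − T_c,in)
ṁ_c = 756.38 / [2.41 × (42.7 − 16.3)] = 11.888 kg/s

ṁ_c = 11.9 kg/s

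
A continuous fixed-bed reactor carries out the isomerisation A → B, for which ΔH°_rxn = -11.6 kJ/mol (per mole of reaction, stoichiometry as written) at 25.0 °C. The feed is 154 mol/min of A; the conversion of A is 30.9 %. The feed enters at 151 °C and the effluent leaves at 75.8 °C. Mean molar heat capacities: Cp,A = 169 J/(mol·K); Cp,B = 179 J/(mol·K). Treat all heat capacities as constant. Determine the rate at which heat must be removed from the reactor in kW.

Q_out = 41.4 kW

Extent of reaction ξ = 0.309 × 154 = 47.586 mol/min
Reaction term: ξ·ΔH°_rxn = 47.586 × -11.6 = -552 kJ/min
Sensible, feed 151→25 °C: -3279.3 kJ/min
Outlet flows (mol/min): A 106.41, B 47.586
Sensible, products 25→75.8 °C: 1346.3 kJ/min
Q = ΔH = -2485 kJ/min = -41.416 kW
Heat removed = 41.416 kW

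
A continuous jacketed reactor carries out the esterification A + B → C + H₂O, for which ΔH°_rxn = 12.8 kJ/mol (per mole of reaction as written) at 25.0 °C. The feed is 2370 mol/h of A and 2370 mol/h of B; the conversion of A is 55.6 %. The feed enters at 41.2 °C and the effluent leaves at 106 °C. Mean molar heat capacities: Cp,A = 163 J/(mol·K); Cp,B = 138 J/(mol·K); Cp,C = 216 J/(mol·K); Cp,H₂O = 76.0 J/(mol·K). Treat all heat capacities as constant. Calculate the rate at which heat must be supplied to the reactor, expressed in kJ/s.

Extent of reaction ξ = 0.556 × 2370 = 1317.7 mol/h
Reaction term: ξ·ΔH°_rxn = 1317.7 × 12.8 = 16867 kJ/h
Sensible, feed 41.2→25 °C: -11557 kJ/h
Outlet flows (mol/h): A 1052.3, B 1052.3, C 1317.7, H₂O 1317.7
Sensible, products 25→106 °C: 56822 kJ/h
Q = ΔH = 62133 kJ/h = 17.259 kW
Heat supplied = 17.259 kJ/s

Q_in = 17.3 kJ/s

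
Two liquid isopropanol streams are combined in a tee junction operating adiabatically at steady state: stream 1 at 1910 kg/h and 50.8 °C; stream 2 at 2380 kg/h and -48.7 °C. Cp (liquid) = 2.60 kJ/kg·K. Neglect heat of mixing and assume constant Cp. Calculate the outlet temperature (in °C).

Adiabatic, steady state ⇒ Σ ṁᵢCp,ᵢ(T_out − Tᵢ) = 0
T_out = Σ ṁᵢCp,ᵢTᵢ / Σ ṁᵢCp,ᵢ
      = -49083 / 11154 = -4.4005 °C

T_out = -4.40 °C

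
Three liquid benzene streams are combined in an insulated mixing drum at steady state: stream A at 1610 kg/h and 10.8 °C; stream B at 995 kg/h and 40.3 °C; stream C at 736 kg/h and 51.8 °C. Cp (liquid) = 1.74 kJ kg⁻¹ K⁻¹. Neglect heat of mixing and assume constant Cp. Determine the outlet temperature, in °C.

T_out = 28.6 °C

Adiabatic, steady state ⇒ Σ ṁᵢCp,ᵢ(T_out − Tᵢ) = 0
T_out = Σ ṁᵢCp,ᵢTᵢ / Σ ṁᵢCp,ᵢ
      = 166360 / 5813.3 = 28.618 °C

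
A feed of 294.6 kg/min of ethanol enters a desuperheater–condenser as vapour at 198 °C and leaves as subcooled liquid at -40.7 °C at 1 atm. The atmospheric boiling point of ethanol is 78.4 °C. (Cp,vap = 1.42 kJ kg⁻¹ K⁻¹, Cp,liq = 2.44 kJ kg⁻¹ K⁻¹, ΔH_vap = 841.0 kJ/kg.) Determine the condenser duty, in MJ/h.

Q_c = 23000 MJ/h

vapour 198→78.4 °C: -169.83 kJ/kg
condensation at 78.4 °C: -841 kJ/kg
liquid 78.4→-40.7 °C: -290.6 kJ/kg
Δh = -169.83 + -841 + -290.6 = -1301.4 kJ/kg
Q = ṁ·Δh = 294.6 kg/min × -1301.4 kJ/kg = -383400 kJ/min
|Q| = 6390.1 kW = 23004 MJ/h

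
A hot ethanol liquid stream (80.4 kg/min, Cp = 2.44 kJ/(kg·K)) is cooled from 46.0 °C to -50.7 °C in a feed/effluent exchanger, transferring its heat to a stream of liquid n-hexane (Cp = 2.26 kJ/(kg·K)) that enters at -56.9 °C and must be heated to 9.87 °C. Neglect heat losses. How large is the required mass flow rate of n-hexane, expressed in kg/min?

ṁ_c = 126 kg/min

Heat released by hot stream: Q = 80.4 × 2.44 × (46.0 − -50.7) = 18970 kJ/min
Energy balance on cold side (adiabatic exchanger): Q = ṁ_c·Cp_c·(T_c,out − T_c,in)
ṁ_c = 18970 / [2.26 × (9.87 − -56.9)] = 125.71 kg/min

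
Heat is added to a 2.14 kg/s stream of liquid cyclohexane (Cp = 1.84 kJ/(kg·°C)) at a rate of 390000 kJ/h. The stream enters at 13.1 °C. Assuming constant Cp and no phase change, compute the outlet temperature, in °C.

T_out = 40.6 °C

Q = 390000 kJ/h = 108.33 kJ/s
ΔT = Q/(ṁ·Cp) = 108.33/(2.14×1.84) = 27.513 K
T_out = 13.1 + 27.513 = 40.613 °C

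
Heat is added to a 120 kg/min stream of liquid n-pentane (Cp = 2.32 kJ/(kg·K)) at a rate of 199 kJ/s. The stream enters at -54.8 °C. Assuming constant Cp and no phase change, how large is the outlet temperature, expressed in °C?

Q = 199 kJ/s = 11940 kJ/min
ΔT = Q/(ṁ·Cp) = 11940/(120×2.32) = 42.888 K
T_out = -54.8 + 42.888 = -11.912 °C

T_out = -11.9 °C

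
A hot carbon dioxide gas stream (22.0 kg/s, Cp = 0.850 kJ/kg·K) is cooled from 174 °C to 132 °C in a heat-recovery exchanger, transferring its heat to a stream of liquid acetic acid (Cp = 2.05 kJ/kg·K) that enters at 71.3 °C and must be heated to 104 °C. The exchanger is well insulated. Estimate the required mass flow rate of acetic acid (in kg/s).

Heat released by hot stream: Q = 22.0 × 0.850 × (174 − 132) = 785.4 kJ/s
Energy balance on cold side (adiabatic exchanger): Q = ṁ_c·Cp_c·(T_c,out − T_c,in)
ṁ_c = 785.4 / [2.05 × (104 − 71.3)] = 11.716 kg/s

ṁ_c = 11.7 kg/s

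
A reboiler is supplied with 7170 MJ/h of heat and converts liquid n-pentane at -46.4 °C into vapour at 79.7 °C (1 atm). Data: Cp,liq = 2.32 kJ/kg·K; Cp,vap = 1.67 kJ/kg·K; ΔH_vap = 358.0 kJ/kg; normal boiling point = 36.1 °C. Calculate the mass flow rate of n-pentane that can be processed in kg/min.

ṁ = 192 kg/min

Δh = 2.32×(36.1−-46.4) + 358.0 + 1.67×(79.7−36.1) = 622.21 kJ/kg
Q = 7170 MJ/h = 1991.7 kJ/s = 119500 kJ/min
ṁ = Q/Δh = 119500 / 622.21 = 192.06 kg/min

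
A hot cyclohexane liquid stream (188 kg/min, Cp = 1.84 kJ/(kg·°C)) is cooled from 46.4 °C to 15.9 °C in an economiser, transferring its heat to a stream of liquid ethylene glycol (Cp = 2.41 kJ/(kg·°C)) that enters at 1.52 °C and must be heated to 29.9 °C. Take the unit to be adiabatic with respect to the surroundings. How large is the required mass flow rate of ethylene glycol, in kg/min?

Heat released by hot stream: Q = 188 × 1.84 × (46.4 − 15.9) = 10551 kJ/min
Energy balance on cold side (adiabatic exchanger): Q = ṁ_c·Cp_c·(T_c,out − T_c,in)
ṁ_c = 10551 / [2.41 × (29.9 − 1.52)] = 154.26 kg/min

ṁ_c = 154 kg/min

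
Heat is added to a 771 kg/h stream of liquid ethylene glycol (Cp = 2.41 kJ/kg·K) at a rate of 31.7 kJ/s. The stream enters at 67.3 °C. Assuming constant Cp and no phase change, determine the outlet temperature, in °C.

Q = 31.7 kJ/s = 114120 kJ/h
ΔT = Q/(ṁ·Cp) = 114120/(771×2.41) = 61.417 K
T_out = 67.3 + 61.417 = 128.72 °C

T_out = 129 °C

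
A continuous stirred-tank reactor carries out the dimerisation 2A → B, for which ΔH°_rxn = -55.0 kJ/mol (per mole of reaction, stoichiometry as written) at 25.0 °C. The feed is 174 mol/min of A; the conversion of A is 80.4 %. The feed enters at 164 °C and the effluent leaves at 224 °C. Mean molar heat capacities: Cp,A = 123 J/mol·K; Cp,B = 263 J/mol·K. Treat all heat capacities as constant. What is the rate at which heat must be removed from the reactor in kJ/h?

Q_out = 140000 kJ/h

Extent of reaction ξ = 0.804 × 174 / 2 = 69.948 mol/min
Reaction term: ξ·ΔH°_rxn = 69.948 × -55.0 = -3847.1 kJ/min
Sensible, feed 164→25 °C: -2974.9 kJ/min
Outlet flows (mol/min): A 34.104, B 69.948
Sensible, products 25→224 °C: 4495.6 kJ/min
Q = ΔH = -2326.4 kJ/min = -38.773 kW
Heat removed = 139580 kJ/h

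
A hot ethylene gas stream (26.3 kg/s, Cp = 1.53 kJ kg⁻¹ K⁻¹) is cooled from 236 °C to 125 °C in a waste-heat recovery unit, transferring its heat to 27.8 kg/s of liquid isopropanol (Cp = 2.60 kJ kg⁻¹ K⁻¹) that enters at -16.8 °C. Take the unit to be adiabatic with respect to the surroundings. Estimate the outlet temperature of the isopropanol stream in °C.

Heat released by hot stream: Q = 26.3 × 1.53 × (236 − 125) = 4466.5 kJ/s
Energy balance on cold side (adiabatic exchanger): Q = ṁ_c·Cp_c·(T_c,out − T_c,in)
T_c,out = -16.8 + 4466.5/(27.8 × 2.60) = 44.995 °C

T_c,out = 45.0 °C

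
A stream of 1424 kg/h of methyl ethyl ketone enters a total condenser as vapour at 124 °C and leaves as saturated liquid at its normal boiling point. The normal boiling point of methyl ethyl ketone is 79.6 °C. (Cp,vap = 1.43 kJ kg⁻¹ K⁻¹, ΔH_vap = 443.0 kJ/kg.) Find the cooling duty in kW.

vapour 124→79.6 °C: -63.492 kJ/kg
condensation at 79.6 °C: -443 kJ/kg
Δh = -63.492 + -443 = -506.49 kJ/kg
Q = ṁ·Δh = 1424 kg/h × -506.49 kJ/kg = -721240 kJ/h
|Q| = 200.35 kW

Q_c = 200 kW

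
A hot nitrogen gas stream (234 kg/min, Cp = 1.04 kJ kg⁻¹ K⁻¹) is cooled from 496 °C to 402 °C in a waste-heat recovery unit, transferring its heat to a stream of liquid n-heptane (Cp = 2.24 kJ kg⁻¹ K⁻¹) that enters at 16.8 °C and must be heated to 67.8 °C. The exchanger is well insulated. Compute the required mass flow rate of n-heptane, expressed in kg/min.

ṁ_c = 200 kg/min

Heat released by hot stream: Q = 234 × 1.04 × (496 − 402) = 22876 kJ/min
Energy balance on cold side (adiabatic exchanger): Q = ṁ_c·Cp_c·(T_c,out − T_c,in)
ṁ_c = 22876 / [2.24 × (67.8 − 16.8)] = 200.24 kg/min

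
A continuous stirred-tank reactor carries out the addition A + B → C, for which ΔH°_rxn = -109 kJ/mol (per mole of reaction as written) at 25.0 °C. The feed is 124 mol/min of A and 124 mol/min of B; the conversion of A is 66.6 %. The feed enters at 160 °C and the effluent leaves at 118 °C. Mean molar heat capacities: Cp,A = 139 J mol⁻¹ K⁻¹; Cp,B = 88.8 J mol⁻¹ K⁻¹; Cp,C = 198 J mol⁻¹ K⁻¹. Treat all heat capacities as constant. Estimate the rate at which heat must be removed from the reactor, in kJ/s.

Q_out = 174 kJ/s

Extent of reaction ξ = 0.666 × 124 = 82.584 mol/min
Reaction term: ξ·ΔH°_rxn = 82.584 × -109 = -9001.7 kJ/min
Sensible, feed 160→25 °C: -3813.4 kJ/min
Outlet flows (mol/min): A 41.416, B 41.416, C 82.584
Sensible, products 25→118 °C: 2398.1 kJ/min
Q = ΔH = -10417 kJ/min = -173.62 kW
Heat removed = 173.62 kJ/s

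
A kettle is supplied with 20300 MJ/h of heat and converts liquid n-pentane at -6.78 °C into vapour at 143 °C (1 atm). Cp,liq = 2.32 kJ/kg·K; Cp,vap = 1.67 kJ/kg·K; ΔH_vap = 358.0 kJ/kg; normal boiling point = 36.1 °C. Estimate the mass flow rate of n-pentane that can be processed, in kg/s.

ṁ = 8.87 kg/s

Δh = 2.32×(36.1−-6.78) + 358.0 + 1.67×(143−36.1) = 636 kJ/kg
Q = 20300 MJ/h = 5638.9 kJ/s = 5638.9 kJ/s
ṁ = Q/Δh = 5638.9 / 636 = 8.8661 kg/s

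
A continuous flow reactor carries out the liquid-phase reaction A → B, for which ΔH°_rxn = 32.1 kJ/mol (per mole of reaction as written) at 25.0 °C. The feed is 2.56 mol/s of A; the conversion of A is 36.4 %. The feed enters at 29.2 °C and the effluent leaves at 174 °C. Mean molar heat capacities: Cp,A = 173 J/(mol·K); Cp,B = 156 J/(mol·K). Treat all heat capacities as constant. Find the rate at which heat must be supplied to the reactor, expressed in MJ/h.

Extent of reaction ξ = 0.364 × 2.56 = 0.93184 mol/s
Reaction term: ξ·ΔH°_rxn = 0.93184 × 32.1 = 29.912 kJ/s
Sensible, feed 29.2→25 °C: -1.8601 kJ/s
Outlet flows (mol/s): A 1.6282, B 0.93184
Sensible, products 25→174 °C: 63.629 kJ/s
Q = ΔH = 91.681 kJ/s = 91.681 kW
Heat supplied = 330.05 MJ/h

Q_in = 330 MJ/h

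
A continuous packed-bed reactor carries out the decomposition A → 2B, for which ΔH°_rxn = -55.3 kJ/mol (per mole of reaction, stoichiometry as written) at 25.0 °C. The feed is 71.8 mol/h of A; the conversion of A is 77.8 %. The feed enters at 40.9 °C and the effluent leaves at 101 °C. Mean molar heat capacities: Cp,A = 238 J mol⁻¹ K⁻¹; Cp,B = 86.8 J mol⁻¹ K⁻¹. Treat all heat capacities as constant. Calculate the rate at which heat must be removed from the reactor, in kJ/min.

Q_out = 38.9 kJ/min

Extent of reaction ξ = 0.778 × 71.8 = 55.86 mol/h
Reaction term: ξ·ΔH°_rxn = 55.86 × -55.3 = -3089.1 kJ/h
Sensible, feed 40.9→25 °C: -271.71 kJ/h
Outlet flows (mol/h): A 15.94, B 111.72
Sensible, products 25→101 °C: 1025.3 kJ/h
Q = ΔH = -2335.5 kJ/h = -0.64874 kW
Heat removed = 38.925 kJ/min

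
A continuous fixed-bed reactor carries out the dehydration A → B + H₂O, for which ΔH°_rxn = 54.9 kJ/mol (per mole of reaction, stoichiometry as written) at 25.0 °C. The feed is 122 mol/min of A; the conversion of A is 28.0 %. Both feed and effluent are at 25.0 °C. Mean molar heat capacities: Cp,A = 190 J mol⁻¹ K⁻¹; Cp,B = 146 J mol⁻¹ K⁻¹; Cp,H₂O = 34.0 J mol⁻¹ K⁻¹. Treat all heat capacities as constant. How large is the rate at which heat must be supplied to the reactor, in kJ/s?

Q_in = 31.3 kJ/s

Extent of reaction ξ = 0.280 × 122 = 34.16 mol/min
Reaction term: ξ·ΔH°_rxn = 34.16 × 54.9 = 1875.4 kJ/min
Q = ΔH = 1875.4 kJ/min = 31.256 kW
Heat supplied = 31.256 kJ/s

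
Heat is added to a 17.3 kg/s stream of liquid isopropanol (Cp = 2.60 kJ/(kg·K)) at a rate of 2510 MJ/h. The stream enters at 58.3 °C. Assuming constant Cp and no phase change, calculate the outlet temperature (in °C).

T_out = 73.8 °C

Q = 2510 MJ/h = 697.22 kJ/s
ΔT = Q/(ṁ·Cp) = 697.22/(17.3×2.60) = 15.501 K
T_out = 58.3 + 15.501 = 73.801 °C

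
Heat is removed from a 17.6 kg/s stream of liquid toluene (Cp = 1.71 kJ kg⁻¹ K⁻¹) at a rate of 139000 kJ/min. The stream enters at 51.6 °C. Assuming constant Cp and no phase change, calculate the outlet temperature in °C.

T_out = -25.4 °C

Q = 139000 kJ/min = 2316.7 kJ/s
ΔT = Q/(ṁ·Cp) = 2316.7/(17.6×1.71) = 76.976 K
T_out = 51.6 − 76.976 = -25.376 °C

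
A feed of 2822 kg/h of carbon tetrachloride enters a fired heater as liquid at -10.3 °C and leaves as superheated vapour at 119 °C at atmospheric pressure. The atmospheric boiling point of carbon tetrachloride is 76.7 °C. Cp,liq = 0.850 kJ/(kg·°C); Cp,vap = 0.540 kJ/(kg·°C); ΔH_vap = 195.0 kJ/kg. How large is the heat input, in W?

liquid -10.3→76.7 °C: 73.95 kJ/kg
vaporisation at 76.7 °C: 195 kJ/kg
vapour 76.7→119 °C: 22.842 kJ/kg
Δh = 73.95 + 195 + 22.842 = 291.79 kJ/kg
Q = ṁ·Δh = 2822 kg/h × 291.79 kJ/kg = 823440 kJ/h
|Q| = 228.73 kW = 228730 W

Q = 229000 W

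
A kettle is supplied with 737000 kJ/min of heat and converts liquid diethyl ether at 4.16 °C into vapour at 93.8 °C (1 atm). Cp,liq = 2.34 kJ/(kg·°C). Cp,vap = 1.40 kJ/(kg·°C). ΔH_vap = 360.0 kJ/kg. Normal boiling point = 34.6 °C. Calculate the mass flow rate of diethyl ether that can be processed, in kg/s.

Δh = 2.34×(34.6−4.16) + 360.0 + 1.40×(93.8−34.6) = 514.11 kJ/kg
Q = 737000 kJ/min = 12283 kJ/s = 12283 kJ/s
ṁ = Q/Δh = 12283 / 514.11 = 23.892 kg/s

ṁ = 23.9 kg/s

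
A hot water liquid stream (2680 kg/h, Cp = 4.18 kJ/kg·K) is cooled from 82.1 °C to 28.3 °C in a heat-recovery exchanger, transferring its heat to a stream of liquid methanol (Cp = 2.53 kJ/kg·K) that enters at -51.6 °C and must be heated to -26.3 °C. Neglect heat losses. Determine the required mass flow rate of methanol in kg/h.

Heat released by hot stream: Q = 2680 × 4.18 × (82.1 − 28.3) = 602690 kJ/h
Energy balance on cold side (adiabatic exchanger): Q = ṁ_c·Cp_c·(T_c,out − T_c,in)
ṁ_c = 602690 / [2.53 × (-26.3 − -51.6)] = 9415.7 kg/h

ṁ_c = 9420 kg/h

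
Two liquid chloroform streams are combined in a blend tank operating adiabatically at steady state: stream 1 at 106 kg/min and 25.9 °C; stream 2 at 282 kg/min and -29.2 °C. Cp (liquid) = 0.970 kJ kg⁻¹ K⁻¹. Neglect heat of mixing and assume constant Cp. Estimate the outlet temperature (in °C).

No heat crosses the boundary, so H_out = H_in.
T_out = Σ ṁᵢCp,ᵢTᵢ / Σ ṁᵢCp,ᵢ
      = -5324.3 / 376.36 = -14.147 °C

T_out = -14.1 °C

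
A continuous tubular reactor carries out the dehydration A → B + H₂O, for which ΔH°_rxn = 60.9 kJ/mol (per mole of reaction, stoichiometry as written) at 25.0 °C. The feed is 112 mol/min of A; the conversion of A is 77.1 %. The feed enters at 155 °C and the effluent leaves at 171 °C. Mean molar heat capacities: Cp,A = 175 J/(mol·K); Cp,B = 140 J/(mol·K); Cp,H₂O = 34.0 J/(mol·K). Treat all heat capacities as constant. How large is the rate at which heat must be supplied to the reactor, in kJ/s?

Q_in = 92.7 kJ/s

Extent of reaction ξ = 0.771 × 112 = 86.352 mol/min
Reaction term: ξ·ΔH°_rxn = 86.352 × 60.9 = 5258.8 kJ/min
Sensible, feed 155→25 °C: -2548 kJ/min
Outlet flows (mol/min): A 25.648, B 86.352, H₂O 86.352
Sensible, products 25→171 °C: 2849 kJ/min
Q = ΔH = 5559.8 kJ/min = 92.664 kW
Heat supplied = 92.664 kJ/s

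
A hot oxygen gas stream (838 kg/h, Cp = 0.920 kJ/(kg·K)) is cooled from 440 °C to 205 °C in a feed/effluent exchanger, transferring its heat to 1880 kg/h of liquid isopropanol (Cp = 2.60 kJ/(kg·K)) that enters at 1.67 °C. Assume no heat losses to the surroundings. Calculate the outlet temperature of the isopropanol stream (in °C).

T_c,out = 38.7 °C

Heat released by hot stream: Q = 838 × 0.920 × (440 − 205) = 181180 kJ/h
Energy balance on cold side (adiabatic exchanger): Q = ṁ_c·Cp_c·(T_c,out − T_c,in)
T_c,out = 1.67 + 181180/(1880 × 2.60) = 38.735 °C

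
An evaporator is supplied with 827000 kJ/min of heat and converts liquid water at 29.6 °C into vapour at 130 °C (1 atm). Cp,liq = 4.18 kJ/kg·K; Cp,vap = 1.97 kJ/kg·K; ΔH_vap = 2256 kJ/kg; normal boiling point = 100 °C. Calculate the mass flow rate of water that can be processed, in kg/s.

Δh = 4.18×(100−29.6) + 2256 + 1.97×(130−100) = 2609.4 kJ/kg
Q = 827000 kJ/min = 13783 kJ/s = 13783 kJ/s
ṁ = Q/Δh = 13783 / 2609.4 = 5.2822 kg/s

ṁ = 5.28 kg/s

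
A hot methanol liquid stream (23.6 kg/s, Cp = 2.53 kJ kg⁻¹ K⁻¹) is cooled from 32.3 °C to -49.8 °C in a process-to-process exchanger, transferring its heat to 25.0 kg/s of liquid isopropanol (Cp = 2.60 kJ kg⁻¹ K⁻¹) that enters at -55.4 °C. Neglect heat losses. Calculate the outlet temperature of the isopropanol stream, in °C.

T_c,out = 20.0 °C

Heat released by hot stream: Q = 23.6 × 2.53 × (32.3 − -49.8) = 4902 kJ/s
Energy balance on cold side (adiabatic exchanger): Q = ṁ_c·Cp_c·(T_c,out − T_c,in)
T_c,out = -55.4 + 4902/(25.0 × 2.60) = 20.016 °C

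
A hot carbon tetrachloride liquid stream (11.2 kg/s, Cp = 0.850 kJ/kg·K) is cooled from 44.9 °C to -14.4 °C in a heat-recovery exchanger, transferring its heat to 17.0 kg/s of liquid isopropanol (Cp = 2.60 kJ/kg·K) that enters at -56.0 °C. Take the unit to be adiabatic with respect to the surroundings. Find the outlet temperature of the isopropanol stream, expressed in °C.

Heat released by hot stream: Q = 11.2 × 0.850 × (44.9 − -14.4) = 564.54 kJ/s
Energy balance on cold side (adiabatic exchanger): Q = ṁ_c·Cp_c·(T_c,out − T_c,in)
T_c,out = -56.0 + 564.54/(17.0 × 2.60) = -43.228 °C

T_c,out = -43.2 °C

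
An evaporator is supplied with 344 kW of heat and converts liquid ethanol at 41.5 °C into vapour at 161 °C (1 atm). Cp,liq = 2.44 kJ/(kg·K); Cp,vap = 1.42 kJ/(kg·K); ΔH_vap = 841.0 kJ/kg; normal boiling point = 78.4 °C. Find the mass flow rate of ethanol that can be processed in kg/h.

Δh = 2.44×(78.4−41.5) + 841.0 + 1.42×(161−78.4) = 1048.3 kJ/kg
Q = 344 kW = 344 kJ/s = 1.2384e+06 kJ/h
ṁ = Q/Δh = 1.2384e+06 / 1048.3 = 1181.3 kg/h

ṁ = 1180 kg/h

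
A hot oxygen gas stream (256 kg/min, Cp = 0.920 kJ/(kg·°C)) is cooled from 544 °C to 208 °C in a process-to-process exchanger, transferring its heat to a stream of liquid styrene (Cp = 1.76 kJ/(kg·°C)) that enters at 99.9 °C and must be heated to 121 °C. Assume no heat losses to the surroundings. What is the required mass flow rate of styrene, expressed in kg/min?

Heat released by hot stream: Q = 256 × 0.920 × (544 − 208) = 79135 kJ/min
Energy balance on cold side (adiabatic exchanger): Q = ṁ_c·Cp_c·(T_c,out − T_c,in)
ṁ_c = 79135 / [1.76 × (121 − 99.9)] = 2130.9 kg/min

ṁ_c = 2130 kg/min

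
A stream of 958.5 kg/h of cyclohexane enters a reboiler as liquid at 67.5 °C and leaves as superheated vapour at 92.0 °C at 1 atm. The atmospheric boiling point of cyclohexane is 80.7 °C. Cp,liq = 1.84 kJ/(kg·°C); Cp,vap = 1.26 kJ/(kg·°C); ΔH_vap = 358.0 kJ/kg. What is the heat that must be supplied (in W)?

Q = 106000 W

liquid 67.5→80.7 °C: 24.288 kJ/kg
vaporisation at 80.7 °C: 358 kJ/kg
vapour 80.7→92.0 °C: 14.238 kJ/kg
Δh = 24.288 + 358 + 14.238 = 396.53 kJ/kg
Q = ṁ·Δh = 958.5 kg/h × 396.53 kJ/kg = 380070 kJ/h
|Q| = 105.58 kW = 105580 W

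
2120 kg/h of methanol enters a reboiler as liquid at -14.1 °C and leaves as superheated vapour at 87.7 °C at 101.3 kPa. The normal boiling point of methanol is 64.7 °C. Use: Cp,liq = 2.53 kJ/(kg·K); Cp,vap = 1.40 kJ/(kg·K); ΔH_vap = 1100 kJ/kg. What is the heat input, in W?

liquid -14.1→64.7 °C: 199.36 kJ/kg
vaporisation at 64.7 °C: 1100 kJ/kg
vapour 64.7→87.7 °C: 32.2 kJ/kg
Δh = 199.36 + 1100 + 32.2 = 1331.6 kJ/kg
Q = ṁ·Δh = 2120 kg/h × 1331.6 kJ/kg = 2.8229e+06 kJ/h
|Q| = 784.14 kW = 784140 W

Q = 784000 W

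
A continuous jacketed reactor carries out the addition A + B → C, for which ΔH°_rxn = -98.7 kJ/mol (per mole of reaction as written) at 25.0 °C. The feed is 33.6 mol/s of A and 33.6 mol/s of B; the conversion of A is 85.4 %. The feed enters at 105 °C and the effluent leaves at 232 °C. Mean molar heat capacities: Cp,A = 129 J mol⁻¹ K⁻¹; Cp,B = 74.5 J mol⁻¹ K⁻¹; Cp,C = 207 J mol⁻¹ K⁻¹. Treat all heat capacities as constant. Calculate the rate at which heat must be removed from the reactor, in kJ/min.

Extent of reaction ξ = 0.854 × 33.6 = 28.694 mol/s
Reaction term: ξ·ΔH°_rxn = 28.694 × -98.7 = -2832.1 kJ/s
Sensible, feed 105→25 °C: -547.01 kJ/s
Outlet flows (mol/s): A 4.9056, B 4.9056, C 28.694
Sensible, products 25→232 °C: 1436.2 kJ/s
Q = ΔH = -1943 kJ/s = -1943 kW
Heat removed = 116580 kJ/min

Q_out = 117000 kJ/min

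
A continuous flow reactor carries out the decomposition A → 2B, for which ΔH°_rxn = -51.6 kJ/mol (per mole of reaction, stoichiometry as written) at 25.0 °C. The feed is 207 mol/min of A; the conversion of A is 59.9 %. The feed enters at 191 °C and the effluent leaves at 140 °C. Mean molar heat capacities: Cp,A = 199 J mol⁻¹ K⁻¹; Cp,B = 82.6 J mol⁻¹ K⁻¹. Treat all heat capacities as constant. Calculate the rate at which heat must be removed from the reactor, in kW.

Extent of reaction ξ = 0.599 × 207 = 123.99 mol/min
Reaction term: ξ·ΔH°_rxn = 123.99 × -51.6 = -6398 kJ/min
Sensible, feed 191→25 °C: -6838 kJ/min
Outlet flows (mol/min): A 83.007, B 247.99
Sensible, products 25→140 °C: 4255.2 kJ/min
Q = ΔH = -8980.8 kJ/min = -149.68 kW
Heat removed = 149.68 kW

Q_out = 150 kW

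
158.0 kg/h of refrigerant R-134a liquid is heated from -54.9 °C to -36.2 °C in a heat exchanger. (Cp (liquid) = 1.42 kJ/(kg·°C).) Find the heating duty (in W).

Q = ṁ·Cp·ΔT = 158.0 × 1.42 × (-36.2 − -54.9) = 4195.5 kJ/h
Converting: 4195.5 / 3600 s = 1.1654 kW
Heating duty = 1165.4 W

Q = 1170 W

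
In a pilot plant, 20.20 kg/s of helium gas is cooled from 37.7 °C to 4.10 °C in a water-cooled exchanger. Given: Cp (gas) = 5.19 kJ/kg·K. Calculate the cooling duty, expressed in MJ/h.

Q = ṁ·Cp·ΔT = 20.20 × 5.19 × (4.10 − 37.7) = -3522.6 kJ/s
Cooling duty = 12681 MJ/h

Q_c = 12700 MJ/h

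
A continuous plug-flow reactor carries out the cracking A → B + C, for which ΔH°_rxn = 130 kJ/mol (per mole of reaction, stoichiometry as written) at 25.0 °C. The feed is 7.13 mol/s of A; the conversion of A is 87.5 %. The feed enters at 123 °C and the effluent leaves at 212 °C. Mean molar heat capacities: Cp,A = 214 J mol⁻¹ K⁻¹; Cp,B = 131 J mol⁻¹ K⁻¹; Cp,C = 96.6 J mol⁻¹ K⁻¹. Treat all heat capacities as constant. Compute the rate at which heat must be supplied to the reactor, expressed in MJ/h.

Extent of reaction ξ = 0.875 × 7.13 = 6.2387 mol/s
Reaction term: ξ·ΔH°_rxn = 6.2387 × 130 = 811.04 kJ/s
Sensible, feed 123→25 °C: -149.53 kJ/s
Outlet flows (mol/s): A 0.89125, B 6.2387, C 6.2387
Sensible, products 25→212 °C: 301.19 kJ/s
Q = ΔH = 962.7 kJ/s = 962.7 kW
Heat supplied = 3465.7 MJ/h

Q_in = 3470 MJ/h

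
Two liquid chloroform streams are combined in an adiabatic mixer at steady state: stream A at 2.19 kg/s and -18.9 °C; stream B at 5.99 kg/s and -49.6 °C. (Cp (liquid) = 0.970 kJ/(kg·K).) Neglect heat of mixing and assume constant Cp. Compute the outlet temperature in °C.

T_out = -41.4 °C

Adiabatic, steady state ⇒ Σ ṁᵢCp,ᵢ(T_out − Tᵢ) = 0
Σ ṁᵢCp,ᵢTᵢ = 2.19×0.970×-18.9 + 5.99×0.970×-49.6 = -328.34
Σ ṁᵢCp,ᵢ = 2.19×0.970 + 5.99×0.970 = 7.9346
T_out = -328.34 / 7.9346 = -41.381 °C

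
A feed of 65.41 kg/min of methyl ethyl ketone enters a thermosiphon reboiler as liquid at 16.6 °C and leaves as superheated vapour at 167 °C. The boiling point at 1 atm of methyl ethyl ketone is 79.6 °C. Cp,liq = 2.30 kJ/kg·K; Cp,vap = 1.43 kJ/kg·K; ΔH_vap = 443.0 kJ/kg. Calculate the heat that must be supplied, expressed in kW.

Q = 777 kW

liquid 16.6→79.6 °C: 144.9 kJ/kg
vaporisation at 79.6 °C: 443 kJ/kg
vapour 79.6→167 °C: 124.98 kJ/kg
Δh = 144.9 + 443 + 124.98 = 712.88 kJ/kg
Q = ṁ·Δh = 65.41 kg/min × 712.88 kJ/kg = 46630 kJ/min
|Q| = 777.16 kW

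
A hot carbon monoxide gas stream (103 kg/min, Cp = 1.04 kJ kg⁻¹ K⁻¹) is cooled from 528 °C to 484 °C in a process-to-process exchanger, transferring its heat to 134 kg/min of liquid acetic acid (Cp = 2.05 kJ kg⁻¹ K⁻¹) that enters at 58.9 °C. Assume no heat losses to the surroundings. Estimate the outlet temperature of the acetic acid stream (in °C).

T_c,out = 76.1 °C

Heat released by hot stream: Q = 103 × 1.04 × (528 − 484) = 4713.3 kJ/min
Energy balance on cold side (adiabatic exchanger): Q = ṁ_c·Cp_c·(T_c,out − T_c,in)
T_c,out = 58.9 + 4713.3/(134 × 2.05) = 76.058 °C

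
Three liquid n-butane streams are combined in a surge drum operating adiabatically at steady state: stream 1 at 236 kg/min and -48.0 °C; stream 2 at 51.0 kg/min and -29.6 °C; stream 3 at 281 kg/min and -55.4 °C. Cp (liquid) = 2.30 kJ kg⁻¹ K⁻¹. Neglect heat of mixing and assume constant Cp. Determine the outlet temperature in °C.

Adiabatic, steady state ⇒ Σ ṁᵢCp,ᵢ(T_out − Tᵢ) = 0
Σ ṁᵢCp,ᵢTᵢ = 236×2.30×-48.0 + 51.0×2.30×-29.6 + 281×2.30×-55.4 = -65331
Σ ṁᵢCp,ᵢ = 236×2.30 + 51.0×2.30 + 281×2.30 = 1306.4
T_out = -65331 / 1306.4 = -50.009 °C

T_out = -50.0 °C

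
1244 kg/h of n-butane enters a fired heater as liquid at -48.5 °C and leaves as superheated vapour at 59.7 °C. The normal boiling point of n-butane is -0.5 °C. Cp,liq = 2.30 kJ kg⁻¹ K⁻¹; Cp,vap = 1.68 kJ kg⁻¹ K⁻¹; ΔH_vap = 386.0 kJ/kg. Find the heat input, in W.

Q = 206000 W

liquid -48.5→-0.5 °C: 110.4 kJ/kg
vaporisation at -0.5 °C: 386 kJ/kg
vapour -0.5→59.7 °C: 101.14 kJ/kg
Δh = 110.4 + 386 + 101.14 = 597.54 kJ/kg
Q = ṁ·Δh = 1244 kg/h × 597.54 kJ/kg = 743330 kJ/h
|Q| = 206.48 kW = 206480 W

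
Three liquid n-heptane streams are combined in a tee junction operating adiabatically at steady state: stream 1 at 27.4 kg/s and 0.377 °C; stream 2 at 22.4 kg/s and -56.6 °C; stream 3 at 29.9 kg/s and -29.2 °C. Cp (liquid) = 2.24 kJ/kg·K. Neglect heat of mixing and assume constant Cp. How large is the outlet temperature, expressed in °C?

Adiabatic, steady state ⇒ Σ ṁᵢCp,ᵢ(T_out − Tᵢ) = 0
T_out = Σ ṁᵢCp,ᵢTᵢ / Σ ṁᵢCp,ᵢ
      = -4772.5 / 178.53 = -26.733 °C

T_out = -26.7 °C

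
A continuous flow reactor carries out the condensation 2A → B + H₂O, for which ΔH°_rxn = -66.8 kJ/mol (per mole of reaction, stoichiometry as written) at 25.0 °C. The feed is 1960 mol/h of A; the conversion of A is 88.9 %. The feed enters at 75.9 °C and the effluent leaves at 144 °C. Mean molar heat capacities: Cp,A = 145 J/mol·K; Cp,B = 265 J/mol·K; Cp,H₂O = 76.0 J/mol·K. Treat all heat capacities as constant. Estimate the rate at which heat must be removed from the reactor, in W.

Q_out = 9320 W

Extent of reaction ξ = 0.889 × 1960 / 2 = 871.22 mol/h
Reaction term: ξ·ΔH°_rxn = 871.22 × -66.8 = -58197 kJ/h
Sensible, feed 75.9→25 °C: -14466 kJ/h
Outlet flows (mol/h): A 217.56, B 871.22, H₂O 871.22
Sensible, products 25→144 °C: 39107 kJ/h
Q = ΔH = -33556 kJ/h = -9.3211 kW
Heat removed = 9321.1 W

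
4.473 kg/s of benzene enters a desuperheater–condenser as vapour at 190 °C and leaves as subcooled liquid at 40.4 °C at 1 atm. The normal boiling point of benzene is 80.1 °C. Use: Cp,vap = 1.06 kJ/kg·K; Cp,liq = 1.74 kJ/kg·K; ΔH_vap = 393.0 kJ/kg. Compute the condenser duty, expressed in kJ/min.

vapour 190→80.1 °C: -116.49 kJ/kg
condensation at 80.1 °C: -393 kJ/kg
liquid 80.1→40.4 °C: -69.078 kJ/kg
Δh = -116.49 + -393 + -69.078 = -578.57 kJ/kg
Q = ṁ·Δh = 4.473 kg/s × -578.57 kJ/kg = -2588 kJ/s
|Q| = 2588 kW = 155280 kJ/min

Q_c = 155000 kJ/min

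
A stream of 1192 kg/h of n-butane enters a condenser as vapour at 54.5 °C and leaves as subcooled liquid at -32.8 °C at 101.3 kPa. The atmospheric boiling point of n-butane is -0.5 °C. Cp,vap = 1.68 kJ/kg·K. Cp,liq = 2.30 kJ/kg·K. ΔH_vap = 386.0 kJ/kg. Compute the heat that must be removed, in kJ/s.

Q_c = 183 kJ/s

vapour 54.5→-0.5 °C: -92.4 kJ/kg
condensation at -0.5 °C: -386 kJ/kg
liquid -0.5→-32.8 °C: -74.29 kJ/kg
Δh = -92.4 + -386 + -74.29 = -552.69 kJ/kg
Q = ṁ·Δh = 1192 kg/h × -552.69 kJ/kg = -658810 kJ/h
|Q| = 183 kW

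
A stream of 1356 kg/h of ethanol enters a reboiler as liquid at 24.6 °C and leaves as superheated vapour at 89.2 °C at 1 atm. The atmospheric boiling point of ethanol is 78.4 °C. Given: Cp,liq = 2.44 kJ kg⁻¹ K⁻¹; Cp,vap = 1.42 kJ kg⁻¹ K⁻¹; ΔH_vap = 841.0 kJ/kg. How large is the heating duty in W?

Q = 372000 W

liquid 24.6→78.4 °C: 131.27 kJ/kg
vaporisation at 78.4 °C: 841 kJ/kg
vapour 78.4→89.2 °C: 15.336 kJ/kg
Δh = 131.27 + 841 + 15.336 = 987.61 kJ/kg
Q = ṁ·Δh = 1356 kg/h × 987.61 kJ/kg = 1.3392e+06 kJ/h
|Q| = 372 kW = 372000 W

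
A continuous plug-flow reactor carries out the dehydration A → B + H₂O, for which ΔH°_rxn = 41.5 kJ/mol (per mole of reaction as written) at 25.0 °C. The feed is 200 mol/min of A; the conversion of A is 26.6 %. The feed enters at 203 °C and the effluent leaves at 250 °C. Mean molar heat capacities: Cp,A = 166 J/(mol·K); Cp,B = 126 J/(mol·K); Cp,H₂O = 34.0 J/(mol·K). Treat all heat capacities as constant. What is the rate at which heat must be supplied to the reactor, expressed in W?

Q_in = 61600 W

Extent of reaction ξ = 0.266 × 200 = 53.2 mol/min
Reaction term: ξ·ΔH°_rxn = 53.2 × 41.5 = 2207.8 kJ/min
Sensible, feed 203→25 °C: -5909.6 kJ/min
Outlet flows (mol/min): A 146.8, B 53.2, H₂O 53.2
Sensible, products 25→250 °C: 7398.2 kJ/min
Q = ΔH = 3696.4 kJ/min = 61.606 kW
Heat supplied = 61606 W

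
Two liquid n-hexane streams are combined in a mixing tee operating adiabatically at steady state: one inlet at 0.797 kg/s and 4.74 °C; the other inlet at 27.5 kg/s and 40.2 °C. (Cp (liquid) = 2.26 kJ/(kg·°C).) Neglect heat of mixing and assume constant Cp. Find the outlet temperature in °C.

No heat crosses the boundary, so H_out = H_in.
Σ ṁᵢCp,ᵢTᵢ = 0.797×2.26×4.74 + 27.5×2.26×40.2 = 2507
Σ ṁᵢCp,ᵢ = 0.797×2.26 + 27.5×2.26 = 63.951
T_out = 2507 / 63.951 = 39.201 °C

T_out = 39.2 °C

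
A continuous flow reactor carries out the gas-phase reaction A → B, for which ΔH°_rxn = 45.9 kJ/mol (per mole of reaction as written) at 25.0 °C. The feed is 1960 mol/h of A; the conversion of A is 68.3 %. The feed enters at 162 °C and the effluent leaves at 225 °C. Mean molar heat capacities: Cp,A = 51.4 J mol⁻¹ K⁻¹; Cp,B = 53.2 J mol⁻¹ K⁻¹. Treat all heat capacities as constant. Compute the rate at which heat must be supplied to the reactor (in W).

Extent of reaction ξ = 0.683 × 1960 = 1338.7 mol/h
Reaction term: ξ·ΔH°_rxn = 1338.7 × 45.9 = 61445 kJ/h
Sensible, feed 162→25 °C: -13802 kJ/h
Outlet flows (mol/h): A 621.32, B 1338.7
Sensible, products 25→225 °C: 20631 kJ/h
Q = ΔH = 68274 kJ/h = 18.965 kW
Heat supplied = 18965 W

Q_in = 19000 W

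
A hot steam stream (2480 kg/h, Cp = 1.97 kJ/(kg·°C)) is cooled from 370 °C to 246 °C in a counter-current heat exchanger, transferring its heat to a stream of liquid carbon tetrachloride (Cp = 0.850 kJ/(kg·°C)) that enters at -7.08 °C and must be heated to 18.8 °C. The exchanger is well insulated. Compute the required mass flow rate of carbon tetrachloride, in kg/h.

ṁ_c = 27500 kg/h

Heat released by hot stream: Q = 2480 × 1.97 × (370 − 246) = 605810 kJ/h
Energy balance on cold side (adiabatic exchanger): Q = ṁ_c·Cp_c·(T_c,out − T_c,in)
ṁ_c = 605810 / [0.850 × (18.8 − -7.08)] = 27540 kg/h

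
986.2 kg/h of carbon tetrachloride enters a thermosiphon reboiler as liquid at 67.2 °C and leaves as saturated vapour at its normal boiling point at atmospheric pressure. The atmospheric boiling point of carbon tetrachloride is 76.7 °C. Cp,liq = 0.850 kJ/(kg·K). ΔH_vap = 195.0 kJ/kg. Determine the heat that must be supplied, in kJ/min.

liquid 67.2→76.7 °C: 8.075 kJ/kg
vaporisation at 76.7 °C: 195 kJ/kg
Δh = 8.075 + 195 = 203.07 kJ/kg
Q = ṁ·Δh = 986.2 kg/h × 203.07 kJ/kg = 200270 kJ/h
|Q| = 55.631 kW = 3337.9 kJ/min

Q = 3340 kJ/min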